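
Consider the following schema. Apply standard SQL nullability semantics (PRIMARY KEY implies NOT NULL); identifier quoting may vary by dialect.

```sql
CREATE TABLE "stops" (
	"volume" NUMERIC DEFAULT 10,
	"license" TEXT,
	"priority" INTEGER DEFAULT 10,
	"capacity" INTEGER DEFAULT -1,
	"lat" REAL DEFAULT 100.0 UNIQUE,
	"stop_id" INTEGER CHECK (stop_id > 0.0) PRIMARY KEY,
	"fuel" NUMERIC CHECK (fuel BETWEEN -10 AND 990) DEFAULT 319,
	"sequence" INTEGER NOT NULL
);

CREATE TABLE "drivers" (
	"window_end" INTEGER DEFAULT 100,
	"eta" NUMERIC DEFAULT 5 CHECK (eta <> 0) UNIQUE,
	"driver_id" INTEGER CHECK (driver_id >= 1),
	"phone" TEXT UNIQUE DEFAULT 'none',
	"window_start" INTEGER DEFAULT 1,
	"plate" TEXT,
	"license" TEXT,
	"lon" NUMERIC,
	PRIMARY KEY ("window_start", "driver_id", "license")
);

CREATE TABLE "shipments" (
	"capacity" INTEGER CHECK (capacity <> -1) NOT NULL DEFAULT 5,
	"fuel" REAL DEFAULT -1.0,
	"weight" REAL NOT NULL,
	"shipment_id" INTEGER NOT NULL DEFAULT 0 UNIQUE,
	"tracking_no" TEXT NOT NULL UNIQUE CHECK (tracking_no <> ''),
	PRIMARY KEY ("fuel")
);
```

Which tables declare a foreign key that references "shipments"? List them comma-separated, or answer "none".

none

No REFERENCES clause anywhere in the schema names shipments.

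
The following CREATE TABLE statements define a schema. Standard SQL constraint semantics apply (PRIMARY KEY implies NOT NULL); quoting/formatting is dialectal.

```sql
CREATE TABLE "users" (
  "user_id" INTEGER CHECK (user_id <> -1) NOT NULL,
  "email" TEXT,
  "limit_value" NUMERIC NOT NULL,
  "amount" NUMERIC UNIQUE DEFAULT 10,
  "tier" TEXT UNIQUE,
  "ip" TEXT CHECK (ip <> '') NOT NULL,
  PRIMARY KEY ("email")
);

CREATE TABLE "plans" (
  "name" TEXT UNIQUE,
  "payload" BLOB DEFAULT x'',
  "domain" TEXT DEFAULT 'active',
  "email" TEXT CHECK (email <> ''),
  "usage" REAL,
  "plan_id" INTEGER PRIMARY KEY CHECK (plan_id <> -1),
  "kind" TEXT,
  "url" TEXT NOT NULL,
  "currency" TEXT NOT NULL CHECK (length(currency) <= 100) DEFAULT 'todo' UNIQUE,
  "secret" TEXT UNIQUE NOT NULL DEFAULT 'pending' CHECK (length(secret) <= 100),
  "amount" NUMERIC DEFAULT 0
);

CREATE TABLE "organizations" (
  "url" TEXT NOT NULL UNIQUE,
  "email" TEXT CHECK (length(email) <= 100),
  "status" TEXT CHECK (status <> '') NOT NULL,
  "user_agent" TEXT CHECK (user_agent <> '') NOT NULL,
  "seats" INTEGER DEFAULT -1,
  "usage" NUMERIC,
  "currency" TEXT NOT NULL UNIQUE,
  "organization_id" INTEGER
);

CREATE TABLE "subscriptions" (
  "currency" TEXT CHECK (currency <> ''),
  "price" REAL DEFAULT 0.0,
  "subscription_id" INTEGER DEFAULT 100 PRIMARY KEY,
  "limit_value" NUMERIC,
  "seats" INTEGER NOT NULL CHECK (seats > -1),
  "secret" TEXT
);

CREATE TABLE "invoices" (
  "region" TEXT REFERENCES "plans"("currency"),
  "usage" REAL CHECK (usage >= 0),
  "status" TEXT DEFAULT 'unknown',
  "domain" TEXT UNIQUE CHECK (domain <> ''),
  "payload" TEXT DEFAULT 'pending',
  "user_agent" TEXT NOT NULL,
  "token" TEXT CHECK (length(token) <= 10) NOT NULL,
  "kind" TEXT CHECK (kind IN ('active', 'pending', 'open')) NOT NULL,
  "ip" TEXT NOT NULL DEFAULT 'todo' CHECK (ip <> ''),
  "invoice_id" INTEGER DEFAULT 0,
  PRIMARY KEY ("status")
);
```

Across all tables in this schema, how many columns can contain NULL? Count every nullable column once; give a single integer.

22

users: 2 nullable (amount, tier — PK (email) and explicit NOT NULL columns excluded).
plans: 7 nullable (name, payload, domain, email, usage, kind, amount — PK (plan_id) and explicit NOT NULL columns excluded).
organizations: 4 nullable (email, seats, usage, organization_id — PK none and explicit NOT NULL columns excluded).
subscriptions: 4 nullable (currency, price, limit_value, secret — PK (subscription_id) and explicit NOT NULL columns excluded).
invoices: 5 nullable (region, usage, domain, payload, invoice_id — PK (status) and explicit NOT NULL columns excluded).
Total: 2 + 7 + 4 + 4 + 5 = 22.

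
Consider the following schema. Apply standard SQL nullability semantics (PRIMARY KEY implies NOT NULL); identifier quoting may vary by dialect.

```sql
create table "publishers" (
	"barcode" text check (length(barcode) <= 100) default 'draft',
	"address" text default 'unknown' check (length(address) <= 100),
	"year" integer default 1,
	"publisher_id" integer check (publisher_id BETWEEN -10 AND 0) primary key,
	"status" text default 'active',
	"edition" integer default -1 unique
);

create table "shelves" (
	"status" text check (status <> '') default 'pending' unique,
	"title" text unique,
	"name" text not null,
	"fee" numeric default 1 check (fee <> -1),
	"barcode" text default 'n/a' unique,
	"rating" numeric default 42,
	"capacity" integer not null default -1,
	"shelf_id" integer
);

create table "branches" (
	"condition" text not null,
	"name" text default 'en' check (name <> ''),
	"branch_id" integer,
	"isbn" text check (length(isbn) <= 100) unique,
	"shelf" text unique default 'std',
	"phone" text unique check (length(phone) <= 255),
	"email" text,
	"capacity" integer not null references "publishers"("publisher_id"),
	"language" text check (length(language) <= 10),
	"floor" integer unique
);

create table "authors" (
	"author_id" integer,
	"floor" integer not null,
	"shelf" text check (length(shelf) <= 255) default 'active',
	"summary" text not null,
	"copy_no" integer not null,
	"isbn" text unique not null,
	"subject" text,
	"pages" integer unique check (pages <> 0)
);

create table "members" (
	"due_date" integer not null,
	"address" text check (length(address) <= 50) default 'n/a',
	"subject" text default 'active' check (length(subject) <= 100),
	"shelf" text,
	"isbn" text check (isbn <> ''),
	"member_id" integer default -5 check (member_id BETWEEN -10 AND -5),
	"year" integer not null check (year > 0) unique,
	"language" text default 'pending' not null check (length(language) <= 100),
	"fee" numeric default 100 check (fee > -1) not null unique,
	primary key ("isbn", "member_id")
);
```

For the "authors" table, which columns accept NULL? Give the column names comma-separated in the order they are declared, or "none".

author_id, shelf, subject, pages

- author_id: no NOT NULL constraint applies → nullable.
- floor: declared NOT NULL → not nullable.
- shelf: CHECK does not forbid NULL (a CHECK constraint passes when its expression is NULL) → nullable.
- summary: declared NOT NULL → not nullable.
- copy_no: declared NOT NULL → not nullable.
- isbn: declared NOT NULL → not nullable.
- subject: no NOT NULL constraint applies → nullable.
- pages: CHECK does not forbid NULL (a CHECK constraint passes when its expression is NULL) → nullable.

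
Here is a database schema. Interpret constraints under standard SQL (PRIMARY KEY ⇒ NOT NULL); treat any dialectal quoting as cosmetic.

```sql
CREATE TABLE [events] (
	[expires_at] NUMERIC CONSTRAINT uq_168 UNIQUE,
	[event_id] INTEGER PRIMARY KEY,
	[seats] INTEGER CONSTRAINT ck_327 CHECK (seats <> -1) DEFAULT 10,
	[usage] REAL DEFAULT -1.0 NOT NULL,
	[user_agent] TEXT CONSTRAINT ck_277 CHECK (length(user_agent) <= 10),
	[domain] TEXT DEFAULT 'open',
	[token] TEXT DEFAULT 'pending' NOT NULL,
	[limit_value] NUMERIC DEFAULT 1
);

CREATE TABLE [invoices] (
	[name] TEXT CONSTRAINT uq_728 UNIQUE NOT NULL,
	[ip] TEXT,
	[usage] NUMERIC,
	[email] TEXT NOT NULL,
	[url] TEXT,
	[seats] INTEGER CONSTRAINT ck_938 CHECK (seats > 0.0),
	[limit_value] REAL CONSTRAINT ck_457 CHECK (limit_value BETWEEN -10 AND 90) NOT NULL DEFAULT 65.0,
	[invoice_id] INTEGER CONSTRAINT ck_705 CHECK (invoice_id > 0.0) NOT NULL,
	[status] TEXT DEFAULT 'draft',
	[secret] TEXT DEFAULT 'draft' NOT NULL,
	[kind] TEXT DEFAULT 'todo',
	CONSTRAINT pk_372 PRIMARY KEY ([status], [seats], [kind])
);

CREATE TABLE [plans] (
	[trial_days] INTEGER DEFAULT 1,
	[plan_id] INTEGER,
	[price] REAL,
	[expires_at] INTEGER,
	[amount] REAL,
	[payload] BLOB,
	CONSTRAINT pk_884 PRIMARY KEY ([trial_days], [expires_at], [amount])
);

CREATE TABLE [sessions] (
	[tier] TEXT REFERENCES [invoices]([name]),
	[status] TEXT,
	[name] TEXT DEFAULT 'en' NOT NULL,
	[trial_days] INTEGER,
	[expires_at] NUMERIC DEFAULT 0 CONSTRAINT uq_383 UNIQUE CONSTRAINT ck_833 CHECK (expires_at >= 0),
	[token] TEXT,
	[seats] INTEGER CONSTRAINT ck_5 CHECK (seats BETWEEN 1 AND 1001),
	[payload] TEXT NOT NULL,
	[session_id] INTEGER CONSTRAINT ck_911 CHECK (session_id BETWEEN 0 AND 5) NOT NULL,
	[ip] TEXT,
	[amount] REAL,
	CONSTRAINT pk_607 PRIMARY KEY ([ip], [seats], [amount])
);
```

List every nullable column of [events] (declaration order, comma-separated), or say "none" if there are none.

- expires_at: UNIQUE does not imply NOT NULL → nullable.
- event_id: part of the PRIMARY KEY, which implies NOT NULL → not nullable.
- seats: CHECK does not forbid NULL (a CHECK constraint passes when its expression is NULL) → nullable.
- usage: declared NOT NULL → not nullable.
- user_agent: CHECK does not forbid NULL (a CHECK constraint passes when its expression is NULL) → nullable.
- domain: DEFAULT only fills an omitted column; an explicit NULL is still allowed → nullable.
- token: declared NOT NULL → not nullable.
- limit_value: DEFAULT only fills an omitted column; an explicit NULL is still allowed → nullable.

expires_at, seats, user_agent, domain, limit_value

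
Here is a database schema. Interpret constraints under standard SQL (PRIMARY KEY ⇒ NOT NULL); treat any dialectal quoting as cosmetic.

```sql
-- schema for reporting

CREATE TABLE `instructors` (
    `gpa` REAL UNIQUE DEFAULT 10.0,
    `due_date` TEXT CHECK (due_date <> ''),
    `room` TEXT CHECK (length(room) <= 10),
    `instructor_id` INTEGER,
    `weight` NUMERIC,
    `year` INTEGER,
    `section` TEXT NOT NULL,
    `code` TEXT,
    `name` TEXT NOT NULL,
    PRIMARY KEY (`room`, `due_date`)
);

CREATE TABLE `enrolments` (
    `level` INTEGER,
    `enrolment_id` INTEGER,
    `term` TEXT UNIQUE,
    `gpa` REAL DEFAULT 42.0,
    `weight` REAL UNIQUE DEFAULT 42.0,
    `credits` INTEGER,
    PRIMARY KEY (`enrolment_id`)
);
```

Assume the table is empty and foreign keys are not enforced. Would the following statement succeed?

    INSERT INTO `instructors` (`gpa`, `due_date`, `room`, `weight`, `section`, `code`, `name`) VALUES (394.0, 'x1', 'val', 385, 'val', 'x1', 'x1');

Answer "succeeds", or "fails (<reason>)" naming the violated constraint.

NOT NULL columns: due_date is supplied; name is supplied; room is supplied; section is supplied.
CHECK constraints: 'x1' satisfies (due_date <> ''); 'val' satisfies (length(room) <= 10).
No constraint is violated.

succeeds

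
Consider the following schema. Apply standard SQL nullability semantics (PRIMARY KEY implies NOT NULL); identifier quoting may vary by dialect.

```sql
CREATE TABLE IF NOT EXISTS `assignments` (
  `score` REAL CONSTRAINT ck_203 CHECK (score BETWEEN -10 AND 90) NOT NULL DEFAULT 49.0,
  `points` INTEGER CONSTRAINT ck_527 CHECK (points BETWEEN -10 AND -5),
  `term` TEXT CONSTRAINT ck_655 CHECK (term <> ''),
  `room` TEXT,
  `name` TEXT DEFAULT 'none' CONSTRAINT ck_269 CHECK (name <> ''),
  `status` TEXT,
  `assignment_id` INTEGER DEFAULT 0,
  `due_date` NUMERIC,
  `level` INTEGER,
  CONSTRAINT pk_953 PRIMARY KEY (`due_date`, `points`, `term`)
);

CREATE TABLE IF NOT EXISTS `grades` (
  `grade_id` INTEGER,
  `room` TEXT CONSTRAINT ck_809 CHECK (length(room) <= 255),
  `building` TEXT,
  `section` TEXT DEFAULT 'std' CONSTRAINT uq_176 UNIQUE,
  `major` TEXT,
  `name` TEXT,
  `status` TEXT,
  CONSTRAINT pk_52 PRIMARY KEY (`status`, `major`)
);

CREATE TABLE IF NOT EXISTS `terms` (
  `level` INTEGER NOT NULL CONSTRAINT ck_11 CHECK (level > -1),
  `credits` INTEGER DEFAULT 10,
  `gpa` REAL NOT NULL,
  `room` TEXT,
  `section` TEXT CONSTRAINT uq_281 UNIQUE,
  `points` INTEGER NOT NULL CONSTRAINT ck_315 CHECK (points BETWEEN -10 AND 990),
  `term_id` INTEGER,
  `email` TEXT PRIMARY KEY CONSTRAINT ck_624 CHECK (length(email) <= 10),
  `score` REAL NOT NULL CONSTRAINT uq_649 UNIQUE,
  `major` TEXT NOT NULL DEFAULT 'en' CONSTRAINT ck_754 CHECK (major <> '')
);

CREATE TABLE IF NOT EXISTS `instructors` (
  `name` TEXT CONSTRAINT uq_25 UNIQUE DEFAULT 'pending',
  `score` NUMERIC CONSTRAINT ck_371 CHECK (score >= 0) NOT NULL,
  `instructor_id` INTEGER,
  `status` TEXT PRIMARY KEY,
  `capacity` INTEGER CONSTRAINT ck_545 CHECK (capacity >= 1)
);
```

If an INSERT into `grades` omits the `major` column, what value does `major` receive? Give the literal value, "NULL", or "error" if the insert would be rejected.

error

major has no DEFAULT clause.
Omitting it would insert NULL, but it is part of the PRIMARY KEY, so the INSERT fails.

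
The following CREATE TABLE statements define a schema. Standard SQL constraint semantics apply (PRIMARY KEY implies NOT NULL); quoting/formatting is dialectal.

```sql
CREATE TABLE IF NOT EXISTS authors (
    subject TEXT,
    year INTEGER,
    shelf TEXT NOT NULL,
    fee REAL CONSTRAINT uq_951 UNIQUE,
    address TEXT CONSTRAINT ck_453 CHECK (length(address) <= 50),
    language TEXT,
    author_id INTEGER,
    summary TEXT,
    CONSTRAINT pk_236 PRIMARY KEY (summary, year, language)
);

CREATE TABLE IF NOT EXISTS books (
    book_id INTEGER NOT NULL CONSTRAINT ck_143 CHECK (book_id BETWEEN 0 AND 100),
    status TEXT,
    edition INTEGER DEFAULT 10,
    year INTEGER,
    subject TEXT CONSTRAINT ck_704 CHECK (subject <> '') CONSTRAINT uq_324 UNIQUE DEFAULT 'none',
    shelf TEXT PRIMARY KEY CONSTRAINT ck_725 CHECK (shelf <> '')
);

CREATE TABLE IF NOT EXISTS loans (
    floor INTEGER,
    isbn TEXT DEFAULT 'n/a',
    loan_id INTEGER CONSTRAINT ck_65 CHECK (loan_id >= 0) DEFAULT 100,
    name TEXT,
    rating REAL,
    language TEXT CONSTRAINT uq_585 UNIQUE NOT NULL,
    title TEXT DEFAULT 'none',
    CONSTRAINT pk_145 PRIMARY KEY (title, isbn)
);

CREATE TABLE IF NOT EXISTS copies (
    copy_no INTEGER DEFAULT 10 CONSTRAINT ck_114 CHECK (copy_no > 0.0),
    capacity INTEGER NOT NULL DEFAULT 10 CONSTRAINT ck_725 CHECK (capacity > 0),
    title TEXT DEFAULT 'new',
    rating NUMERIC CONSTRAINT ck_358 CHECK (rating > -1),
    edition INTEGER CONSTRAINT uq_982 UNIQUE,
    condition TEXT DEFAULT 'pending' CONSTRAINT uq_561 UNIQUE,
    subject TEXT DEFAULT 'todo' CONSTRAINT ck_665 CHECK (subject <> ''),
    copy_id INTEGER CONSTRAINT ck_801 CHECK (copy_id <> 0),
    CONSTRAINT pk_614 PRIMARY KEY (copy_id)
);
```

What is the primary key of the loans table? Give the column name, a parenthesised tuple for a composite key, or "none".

(title, isbn)

A table-level PRIMARY KEY clause names 2 columns: title, isbn.
This is a composite key — the combination is unique, not each column individually.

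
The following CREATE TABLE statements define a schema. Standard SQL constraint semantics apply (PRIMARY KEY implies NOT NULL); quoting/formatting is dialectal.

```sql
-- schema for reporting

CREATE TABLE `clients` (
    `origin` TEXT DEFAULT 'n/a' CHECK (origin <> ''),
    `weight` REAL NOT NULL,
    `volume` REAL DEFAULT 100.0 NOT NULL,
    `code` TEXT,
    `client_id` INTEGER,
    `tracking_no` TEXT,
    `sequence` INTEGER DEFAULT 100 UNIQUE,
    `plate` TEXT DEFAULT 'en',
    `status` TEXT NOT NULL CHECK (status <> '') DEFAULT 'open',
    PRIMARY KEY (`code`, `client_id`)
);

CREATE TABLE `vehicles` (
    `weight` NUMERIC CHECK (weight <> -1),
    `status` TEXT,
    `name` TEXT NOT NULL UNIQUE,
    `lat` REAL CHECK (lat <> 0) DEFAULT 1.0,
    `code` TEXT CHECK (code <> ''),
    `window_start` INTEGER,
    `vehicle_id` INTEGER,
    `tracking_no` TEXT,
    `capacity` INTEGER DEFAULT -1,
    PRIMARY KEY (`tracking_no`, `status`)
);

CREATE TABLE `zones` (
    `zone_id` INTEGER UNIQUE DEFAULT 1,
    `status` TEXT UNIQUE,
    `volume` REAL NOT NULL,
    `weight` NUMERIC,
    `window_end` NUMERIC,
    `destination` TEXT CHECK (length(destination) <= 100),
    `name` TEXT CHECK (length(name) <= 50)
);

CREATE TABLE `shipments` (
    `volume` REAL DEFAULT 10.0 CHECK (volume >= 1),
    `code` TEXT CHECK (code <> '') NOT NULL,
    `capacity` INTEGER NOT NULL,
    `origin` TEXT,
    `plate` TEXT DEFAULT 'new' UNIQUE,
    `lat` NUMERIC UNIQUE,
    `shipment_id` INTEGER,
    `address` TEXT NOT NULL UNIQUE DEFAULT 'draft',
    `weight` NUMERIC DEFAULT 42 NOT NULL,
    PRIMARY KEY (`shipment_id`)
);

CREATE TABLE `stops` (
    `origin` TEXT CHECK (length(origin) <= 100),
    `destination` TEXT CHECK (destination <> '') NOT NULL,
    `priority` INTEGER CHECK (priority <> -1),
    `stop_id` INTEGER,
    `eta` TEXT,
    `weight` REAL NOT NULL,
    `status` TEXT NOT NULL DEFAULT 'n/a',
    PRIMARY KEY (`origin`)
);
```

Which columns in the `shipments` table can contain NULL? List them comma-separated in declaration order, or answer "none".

volume, origin, plate, lat

- volume: CHECK does not forbid NULL (a CHECK constraint passes when its expression is NULL) → nullable.
- code: declared NOT NULL → not nullable.
- capacity: declared NOT NULL → not nullable.
- origin: no NOT NULL constraint applies → nullable.
- plate: UNIQUE does not imply NOT NULL → nullable.
- lat: UNIQUE does not imply NOT NULL → nullable.
- shipment_id: part of the PRIMARY KEY, which implies NOT NULL → not nullable.
- address: declared NOT NULL → not nullable.
- weight: declared NOT NULL → not nullable.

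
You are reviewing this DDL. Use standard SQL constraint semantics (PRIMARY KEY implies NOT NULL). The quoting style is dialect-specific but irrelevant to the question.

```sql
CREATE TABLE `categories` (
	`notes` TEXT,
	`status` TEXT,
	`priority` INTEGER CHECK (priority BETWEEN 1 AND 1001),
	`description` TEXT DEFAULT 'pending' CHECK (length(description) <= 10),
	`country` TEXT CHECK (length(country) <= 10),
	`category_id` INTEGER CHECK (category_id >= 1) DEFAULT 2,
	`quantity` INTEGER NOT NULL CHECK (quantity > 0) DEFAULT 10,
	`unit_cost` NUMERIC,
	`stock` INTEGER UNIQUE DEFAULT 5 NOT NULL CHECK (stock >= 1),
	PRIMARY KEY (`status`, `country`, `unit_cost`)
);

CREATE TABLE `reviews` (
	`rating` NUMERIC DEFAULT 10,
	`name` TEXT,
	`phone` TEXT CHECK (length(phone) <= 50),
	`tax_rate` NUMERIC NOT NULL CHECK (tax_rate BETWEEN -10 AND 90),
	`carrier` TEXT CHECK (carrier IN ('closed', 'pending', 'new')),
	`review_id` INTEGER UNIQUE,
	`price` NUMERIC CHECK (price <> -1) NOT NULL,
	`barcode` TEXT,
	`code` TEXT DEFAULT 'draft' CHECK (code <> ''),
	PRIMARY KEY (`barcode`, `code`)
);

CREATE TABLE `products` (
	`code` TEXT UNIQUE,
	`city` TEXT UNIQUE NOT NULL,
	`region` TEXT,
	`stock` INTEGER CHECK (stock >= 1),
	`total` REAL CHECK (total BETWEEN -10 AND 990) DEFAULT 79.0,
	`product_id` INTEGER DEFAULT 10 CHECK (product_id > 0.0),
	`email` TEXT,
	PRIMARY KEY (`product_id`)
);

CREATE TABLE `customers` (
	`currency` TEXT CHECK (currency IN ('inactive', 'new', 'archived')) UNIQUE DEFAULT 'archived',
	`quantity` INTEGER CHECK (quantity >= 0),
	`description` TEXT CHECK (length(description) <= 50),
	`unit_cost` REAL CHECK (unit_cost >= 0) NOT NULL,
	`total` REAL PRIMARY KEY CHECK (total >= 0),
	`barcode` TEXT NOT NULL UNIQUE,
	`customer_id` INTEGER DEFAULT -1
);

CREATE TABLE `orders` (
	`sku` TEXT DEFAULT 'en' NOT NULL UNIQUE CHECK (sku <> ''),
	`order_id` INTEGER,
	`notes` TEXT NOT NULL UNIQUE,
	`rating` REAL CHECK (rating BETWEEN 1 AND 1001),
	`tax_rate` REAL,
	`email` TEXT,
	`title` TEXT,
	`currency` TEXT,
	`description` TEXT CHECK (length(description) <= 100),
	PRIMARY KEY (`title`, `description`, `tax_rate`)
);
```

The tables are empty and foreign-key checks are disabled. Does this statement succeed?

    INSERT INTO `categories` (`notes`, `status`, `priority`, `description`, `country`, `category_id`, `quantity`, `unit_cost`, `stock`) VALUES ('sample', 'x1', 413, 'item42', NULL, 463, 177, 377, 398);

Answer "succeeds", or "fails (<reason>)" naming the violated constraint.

fails (NOT NULL on country)

country is explicitly set to NULL, but country is part of the PRIMARY KEY (implied NOT NULL).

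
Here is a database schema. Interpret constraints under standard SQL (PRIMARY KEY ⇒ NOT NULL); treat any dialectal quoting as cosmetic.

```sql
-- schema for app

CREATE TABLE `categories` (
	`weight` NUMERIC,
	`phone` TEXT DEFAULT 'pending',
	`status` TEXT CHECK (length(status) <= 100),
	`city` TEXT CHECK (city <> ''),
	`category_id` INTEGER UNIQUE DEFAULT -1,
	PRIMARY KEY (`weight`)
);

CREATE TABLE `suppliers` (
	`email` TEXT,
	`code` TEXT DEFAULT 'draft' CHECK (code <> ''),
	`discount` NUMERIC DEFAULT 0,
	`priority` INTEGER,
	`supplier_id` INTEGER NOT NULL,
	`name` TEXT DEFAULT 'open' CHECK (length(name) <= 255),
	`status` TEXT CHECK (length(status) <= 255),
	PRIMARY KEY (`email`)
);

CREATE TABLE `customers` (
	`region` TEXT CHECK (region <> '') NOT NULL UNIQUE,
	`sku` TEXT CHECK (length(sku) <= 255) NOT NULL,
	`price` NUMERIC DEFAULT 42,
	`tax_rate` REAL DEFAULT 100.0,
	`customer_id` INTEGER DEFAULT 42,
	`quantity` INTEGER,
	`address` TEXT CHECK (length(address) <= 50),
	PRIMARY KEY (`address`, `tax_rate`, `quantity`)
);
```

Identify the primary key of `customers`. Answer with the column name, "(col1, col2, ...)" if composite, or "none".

A table-level PRIMARY KEY clause names 3 columns: address, tax_rate, quantity.
This is a composite key — the combination is unique, not each column individually.

(address, tax_rate, quantity)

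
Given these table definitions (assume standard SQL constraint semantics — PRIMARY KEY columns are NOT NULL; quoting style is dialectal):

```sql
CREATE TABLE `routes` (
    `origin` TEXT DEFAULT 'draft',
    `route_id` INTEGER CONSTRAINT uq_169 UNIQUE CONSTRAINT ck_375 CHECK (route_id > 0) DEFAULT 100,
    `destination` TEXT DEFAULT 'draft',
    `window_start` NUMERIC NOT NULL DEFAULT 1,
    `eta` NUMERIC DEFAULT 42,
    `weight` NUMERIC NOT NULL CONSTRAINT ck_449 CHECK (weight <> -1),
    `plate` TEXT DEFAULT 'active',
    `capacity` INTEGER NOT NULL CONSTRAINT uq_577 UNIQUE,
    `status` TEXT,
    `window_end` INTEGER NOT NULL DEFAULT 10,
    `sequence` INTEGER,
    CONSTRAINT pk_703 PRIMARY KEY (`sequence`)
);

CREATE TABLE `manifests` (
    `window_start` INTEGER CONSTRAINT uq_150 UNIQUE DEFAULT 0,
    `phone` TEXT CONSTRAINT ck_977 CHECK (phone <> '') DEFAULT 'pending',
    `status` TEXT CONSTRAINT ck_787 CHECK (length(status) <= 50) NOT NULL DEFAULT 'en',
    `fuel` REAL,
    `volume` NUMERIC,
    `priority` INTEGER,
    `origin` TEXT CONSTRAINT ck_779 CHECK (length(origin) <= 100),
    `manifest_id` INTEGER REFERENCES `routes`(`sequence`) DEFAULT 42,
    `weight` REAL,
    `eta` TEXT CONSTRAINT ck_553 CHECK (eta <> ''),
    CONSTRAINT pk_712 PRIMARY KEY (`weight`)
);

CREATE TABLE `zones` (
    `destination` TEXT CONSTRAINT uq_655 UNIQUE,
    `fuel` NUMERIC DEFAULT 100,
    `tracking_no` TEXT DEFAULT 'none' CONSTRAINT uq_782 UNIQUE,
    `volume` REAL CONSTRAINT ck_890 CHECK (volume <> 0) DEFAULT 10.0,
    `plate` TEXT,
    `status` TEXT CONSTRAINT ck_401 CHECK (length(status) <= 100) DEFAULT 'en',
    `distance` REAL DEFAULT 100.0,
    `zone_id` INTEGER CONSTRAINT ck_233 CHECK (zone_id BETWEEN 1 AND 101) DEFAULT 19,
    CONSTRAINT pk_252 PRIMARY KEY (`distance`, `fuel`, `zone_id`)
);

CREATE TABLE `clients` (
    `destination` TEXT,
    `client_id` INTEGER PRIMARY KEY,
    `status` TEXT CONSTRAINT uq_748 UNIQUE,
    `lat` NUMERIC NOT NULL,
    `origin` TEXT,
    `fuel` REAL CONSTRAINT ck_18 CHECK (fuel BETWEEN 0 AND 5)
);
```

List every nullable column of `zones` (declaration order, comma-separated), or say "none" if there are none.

destination, tracking_no, volume, plate, status

- destination: UNIQUE does not imply NOT NULL → nullable.
- fuel: part of the PRIMARY KEY, which implies NOT NULL → not nullable.
- tracking_no: UNIQUE does not imply NOT NULL → nullable.
- volume: CHECK does not forbid NULL (a CHECK constraint passes when its expression is NULL) → nullable.
- plate: no NOT NULL constraint applies → nullable.
- status: CHECK does not forbid NULL (a CHECK constraint passes when its expression is NULL) → nullable.
- distance: part of the PRIMARY KEY, which implies NOT NULL → not nullable.
- zone_id: part of the PRIMARY KEY, which implies NOT NULL → not nullable.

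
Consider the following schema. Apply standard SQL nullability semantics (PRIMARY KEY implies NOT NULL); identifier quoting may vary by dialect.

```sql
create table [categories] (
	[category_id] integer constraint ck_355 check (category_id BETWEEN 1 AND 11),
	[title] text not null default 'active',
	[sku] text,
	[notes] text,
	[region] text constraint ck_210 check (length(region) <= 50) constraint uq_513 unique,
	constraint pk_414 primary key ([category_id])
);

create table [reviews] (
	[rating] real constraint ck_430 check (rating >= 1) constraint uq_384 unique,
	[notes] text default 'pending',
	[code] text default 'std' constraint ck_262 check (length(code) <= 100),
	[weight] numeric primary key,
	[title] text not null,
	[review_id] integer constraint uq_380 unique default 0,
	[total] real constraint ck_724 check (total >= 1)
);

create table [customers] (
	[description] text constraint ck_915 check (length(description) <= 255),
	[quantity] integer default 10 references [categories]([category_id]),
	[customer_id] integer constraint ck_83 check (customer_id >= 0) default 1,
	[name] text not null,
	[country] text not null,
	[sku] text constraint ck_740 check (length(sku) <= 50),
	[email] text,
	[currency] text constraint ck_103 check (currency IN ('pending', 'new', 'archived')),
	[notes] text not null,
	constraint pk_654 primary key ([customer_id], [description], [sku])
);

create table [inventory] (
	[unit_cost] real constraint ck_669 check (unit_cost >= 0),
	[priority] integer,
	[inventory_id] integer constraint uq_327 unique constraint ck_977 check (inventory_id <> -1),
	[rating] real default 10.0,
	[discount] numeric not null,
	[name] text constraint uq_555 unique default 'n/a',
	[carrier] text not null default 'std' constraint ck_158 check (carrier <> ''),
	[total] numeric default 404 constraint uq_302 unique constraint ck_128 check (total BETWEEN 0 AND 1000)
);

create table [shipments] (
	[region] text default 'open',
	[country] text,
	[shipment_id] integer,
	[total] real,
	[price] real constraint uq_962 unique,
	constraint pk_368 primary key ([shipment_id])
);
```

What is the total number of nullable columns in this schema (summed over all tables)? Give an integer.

categories: 3 nullable (sku, notes, region — PK (category_id) and explicit NOT NULL columns excluded).
reviews: 5 nullable (rating, notes, code, review_id, total — PK (weight) and explicit NOT NULL columns excluded).
customers: 3 nullable (quantity, email, currency — PK (customer_id, description, sku) and explicit NOT NULL columns excluded).
inventory: 6 nullable (unit_cost, priority, inventory_id, rating, name, total — PK none and explicit NOT NULL columns excluded).
shipments: 4 nullable (region, country, total, price — PK (shipment_id) and explicit NOT NULL columns excluded).
Total: 3 + 5 + 3 + 6 + 4 = 21.

21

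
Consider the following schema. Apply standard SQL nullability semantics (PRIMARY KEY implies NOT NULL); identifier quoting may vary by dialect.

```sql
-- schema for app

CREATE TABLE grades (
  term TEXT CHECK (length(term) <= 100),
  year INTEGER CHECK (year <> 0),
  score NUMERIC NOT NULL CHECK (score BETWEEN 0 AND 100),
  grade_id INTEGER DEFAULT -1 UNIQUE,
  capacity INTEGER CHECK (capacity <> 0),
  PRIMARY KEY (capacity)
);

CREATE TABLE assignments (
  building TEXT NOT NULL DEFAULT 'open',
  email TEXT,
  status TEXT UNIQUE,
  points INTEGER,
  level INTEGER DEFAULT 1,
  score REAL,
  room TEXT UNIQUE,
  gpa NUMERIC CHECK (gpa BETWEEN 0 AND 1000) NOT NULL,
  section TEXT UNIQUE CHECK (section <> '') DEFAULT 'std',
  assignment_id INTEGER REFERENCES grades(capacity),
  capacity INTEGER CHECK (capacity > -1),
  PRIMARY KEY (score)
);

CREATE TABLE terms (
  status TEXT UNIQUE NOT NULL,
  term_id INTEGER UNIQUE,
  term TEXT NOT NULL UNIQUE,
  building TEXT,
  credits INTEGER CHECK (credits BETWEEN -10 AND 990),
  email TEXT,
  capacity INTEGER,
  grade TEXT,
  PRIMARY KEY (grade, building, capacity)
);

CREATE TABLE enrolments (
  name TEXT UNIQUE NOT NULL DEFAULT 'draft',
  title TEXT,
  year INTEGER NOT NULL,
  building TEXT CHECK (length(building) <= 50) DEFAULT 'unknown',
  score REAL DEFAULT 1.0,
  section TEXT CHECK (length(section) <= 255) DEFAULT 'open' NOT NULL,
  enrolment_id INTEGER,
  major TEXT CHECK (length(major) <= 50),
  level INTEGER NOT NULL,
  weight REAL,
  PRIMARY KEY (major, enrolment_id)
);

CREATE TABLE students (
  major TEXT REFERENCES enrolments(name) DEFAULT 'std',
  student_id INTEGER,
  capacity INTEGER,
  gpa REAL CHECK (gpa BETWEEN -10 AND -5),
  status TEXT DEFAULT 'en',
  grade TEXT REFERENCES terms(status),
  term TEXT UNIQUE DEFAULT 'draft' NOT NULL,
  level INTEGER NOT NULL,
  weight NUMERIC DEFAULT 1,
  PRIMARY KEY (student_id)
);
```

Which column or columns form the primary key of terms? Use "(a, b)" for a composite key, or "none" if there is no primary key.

(grade, building, capacity)

A table-level PRIMARY KEY clause names 3 columns: grade, building, capacity.
This is a composite key — the combination is unique, not each column individually.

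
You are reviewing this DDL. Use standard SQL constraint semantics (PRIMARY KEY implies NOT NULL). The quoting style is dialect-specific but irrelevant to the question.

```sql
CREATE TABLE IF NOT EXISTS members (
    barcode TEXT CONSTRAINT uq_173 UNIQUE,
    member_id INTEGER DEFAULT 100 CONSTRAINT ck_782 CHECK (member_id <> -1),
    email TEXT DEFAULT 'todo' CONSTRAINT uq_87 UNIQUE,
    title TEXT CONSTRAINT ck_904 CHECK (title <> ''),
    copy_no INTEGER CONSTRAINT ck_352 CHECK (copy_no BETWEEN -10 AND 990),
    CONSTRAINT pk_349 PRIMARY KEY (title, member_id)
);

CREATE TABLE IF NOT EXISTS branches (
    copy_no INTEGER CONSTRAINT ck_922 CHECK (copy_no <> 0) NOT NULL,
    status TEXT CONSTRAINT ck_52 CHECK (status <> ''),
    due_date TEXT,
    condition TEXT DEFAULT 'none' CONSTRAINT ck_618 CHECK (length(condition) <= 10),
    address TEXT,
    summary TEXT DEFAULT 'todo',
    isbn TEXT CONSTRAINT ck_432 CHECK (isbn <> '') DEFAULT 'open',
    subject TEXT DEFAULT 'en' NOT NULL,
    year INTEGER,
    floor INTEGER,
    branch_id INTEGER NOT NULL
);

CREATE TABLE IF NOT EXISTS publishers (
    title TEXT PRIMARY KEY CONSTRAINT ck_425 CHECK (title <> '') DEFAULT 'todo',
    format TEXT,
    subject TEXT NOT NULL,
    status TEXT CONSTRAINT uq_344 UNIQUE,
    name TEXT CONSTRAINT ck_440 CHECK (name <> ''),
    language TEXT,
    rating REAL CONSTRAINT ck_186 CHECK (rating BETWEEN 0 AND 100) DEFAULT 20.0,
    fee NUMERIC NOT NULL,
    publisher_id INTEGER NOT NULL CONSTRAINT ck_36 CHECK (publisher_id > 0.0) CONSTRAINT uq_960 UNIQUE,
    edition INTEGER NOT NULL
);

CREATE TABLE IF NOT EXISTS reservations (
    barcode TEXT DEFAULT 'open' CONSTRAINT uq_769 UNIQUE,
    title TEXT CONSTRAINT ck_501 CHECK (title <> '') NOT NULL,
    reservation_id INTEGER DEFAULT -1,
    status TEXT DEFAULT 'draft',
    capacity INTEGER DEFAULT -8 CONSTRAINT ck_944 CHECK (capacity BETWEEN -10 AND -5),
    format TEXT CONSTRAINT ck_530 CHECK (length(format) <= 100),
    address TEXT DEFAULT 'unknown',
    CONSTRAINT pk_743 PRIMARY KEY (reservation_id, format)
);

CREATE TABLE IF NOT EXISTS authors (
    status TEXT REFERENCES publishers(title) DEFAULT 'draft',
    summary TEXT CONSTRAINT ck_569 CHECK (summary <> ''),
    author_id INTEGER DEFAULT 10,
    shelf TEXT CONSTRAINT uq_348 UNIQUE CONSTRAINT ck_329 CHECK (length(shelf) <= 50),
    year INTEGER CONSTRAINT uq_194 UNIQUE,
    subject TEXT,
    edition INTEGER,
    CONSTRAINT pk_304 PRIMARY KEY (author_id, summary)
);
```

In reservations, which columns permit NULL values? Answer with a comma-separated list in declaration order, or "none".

barcode, status, capacity, address

- barcode: UNIQUE does not imply NOT NULL → nullable.
- title: declared NOT NULL → not nullable.
- reservation_id: part of the PRIMARY KEY, which implies NOT NULL → not nullable.
- status: DEFAULT only fills an omitted column; an explicit NULL is still allowed → nullable.
- capacity: CHECK does not forbid NULL (a CHECK constraint passes when its expression is NULL) → nullable.
- format: part of the PRIMARY KEY, which implies NOT NULL → not nullable.
- address: DEFAULT only fills an omitted column; an explicit NULL is still allowed → nullable.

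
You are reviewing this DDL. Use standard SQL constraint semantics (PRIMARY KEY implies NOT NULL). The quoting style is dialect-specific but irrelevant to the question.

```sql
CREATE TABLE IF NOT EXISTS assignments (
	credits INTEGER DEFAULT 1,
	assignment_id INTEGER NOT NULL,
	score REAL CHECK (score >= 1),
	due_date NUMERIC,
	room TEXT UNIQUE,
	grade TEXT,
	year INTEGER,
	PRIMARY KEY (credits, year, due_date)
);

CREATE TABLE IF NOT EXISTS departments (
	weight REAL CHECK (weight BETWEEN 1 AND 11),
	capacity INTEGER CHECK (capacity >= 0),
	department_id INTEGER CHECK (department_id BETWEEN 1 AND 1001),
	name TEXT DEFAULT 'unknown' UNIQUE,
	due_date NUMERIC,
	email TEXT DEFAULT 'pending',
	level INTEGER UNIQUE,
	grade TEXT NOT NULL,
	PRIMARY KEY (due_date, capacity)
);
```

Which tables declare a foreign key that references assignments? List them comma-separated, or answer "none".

none

No REFERENCES clause anywhere in the schema names assignments.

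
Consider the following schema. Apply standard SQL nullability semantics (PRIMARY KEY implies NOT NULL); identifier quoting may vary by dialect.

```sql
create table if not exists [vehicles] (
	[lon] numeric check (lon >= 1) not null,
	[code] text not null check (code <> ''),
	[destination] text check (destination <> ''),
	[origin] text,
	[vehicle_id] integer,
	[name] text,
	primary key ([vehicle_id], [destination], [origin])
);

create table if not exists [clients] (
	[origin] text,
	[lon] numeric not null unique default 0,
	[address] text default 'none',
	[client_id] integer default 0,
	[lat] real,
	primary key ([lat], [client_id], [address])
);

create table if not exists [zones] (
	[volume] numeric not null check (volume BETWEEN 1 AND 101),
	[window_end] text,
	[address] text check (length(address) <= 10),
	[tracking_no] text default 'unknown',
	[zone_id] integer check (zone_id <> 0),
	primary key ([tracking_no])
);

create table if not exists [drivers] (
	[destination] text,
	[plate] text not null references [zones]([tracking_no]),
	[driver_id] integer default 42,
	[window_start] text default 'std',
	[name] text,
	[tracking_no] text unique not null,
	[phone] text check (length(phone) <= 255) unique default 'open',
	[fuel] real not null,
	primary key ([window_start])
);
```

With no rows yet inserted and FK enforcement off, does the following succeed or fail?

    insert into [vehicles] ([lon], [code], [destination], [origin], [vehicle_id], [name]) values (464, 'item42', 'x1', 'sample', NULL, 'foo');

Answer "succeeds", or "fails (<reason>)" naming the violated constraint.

fails (NOT NULL on vehicle_id)

vehicle_id is explicitly set to NULL, but vehicle_id is part of the PRIMARY KEY (implied NOT NULL).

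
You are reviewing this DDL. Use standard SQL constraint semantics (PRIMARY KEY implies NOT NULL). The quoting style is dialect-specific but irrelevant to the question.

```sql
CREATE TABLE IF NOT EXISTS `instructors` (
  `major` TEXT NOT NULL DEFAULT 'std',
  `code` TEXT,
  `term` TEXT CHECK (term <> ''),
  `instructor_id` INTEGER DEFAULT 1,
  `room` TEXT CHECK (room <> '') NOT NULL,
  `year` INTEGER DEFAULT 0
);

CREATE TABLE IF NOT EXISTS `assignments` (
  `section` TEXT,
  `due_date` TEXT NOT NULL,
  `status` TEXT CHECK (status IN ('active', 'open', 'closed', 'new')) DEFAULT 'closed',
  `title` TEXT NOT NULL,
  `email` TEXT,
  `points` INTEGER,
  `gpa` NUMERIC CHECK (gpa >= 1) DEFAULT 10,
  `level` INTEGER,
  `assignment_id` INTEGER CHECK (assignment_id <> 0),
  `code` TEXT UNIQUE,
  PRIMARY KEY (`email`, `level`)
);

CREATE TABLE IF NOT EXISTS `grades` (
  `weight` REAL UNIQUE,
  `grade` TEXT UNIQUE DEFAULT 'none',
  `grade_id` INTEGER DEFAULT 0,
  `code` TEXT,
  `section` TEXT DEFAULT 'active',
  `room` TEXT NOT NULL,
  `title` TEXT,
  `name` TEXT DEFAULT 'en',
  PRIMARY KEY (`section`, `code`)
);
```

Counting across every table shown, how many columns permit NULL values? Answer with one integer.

instructors: 4 nullable (code, term, instructor_id, year — PK none and explicit NOT NULL columns excluded).
assignments: 6 nullable (section, status, points, gpa, assignment_id, code — PK (email, level) and explicit NOT NULL columns excluded).
grades: 5 nullable (weight, grade, grade_id, title, name — PK (section, code) and explicit NOT NULL columns excluded).
Total: 4 + 6 + 5 = 15.

15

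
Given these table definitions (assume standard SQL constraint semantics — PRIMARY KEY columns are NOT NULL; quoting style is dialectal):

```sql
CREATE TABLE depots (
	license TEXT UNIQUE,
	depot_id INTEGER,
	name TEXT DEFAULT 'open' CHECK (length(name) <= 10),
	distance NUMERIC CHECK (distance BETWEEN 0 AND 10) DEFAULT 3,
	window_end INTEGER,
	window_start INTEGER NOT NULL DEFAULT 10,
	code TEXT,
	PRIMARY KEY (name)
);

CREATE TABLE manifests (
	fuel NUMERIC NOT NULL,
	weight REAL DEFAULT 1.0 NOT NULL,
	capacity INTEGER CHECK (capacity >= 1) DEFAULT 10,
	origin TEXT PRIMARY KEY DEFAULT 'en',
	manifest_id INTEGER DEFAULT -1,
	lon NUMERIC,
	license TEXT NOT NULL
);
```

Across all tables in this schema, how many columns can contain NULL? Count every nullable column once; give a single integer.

8

depots: 5 nullable (license, depot_id, distance, window_end, code — PK (name) and explicit NOT NULL columns excluded).
manifests: 3 nullable (capacity, manifest_id, lon — PK (origin) and explicit NOT NULL columns excluded).
Total: 5 + 3 = 8.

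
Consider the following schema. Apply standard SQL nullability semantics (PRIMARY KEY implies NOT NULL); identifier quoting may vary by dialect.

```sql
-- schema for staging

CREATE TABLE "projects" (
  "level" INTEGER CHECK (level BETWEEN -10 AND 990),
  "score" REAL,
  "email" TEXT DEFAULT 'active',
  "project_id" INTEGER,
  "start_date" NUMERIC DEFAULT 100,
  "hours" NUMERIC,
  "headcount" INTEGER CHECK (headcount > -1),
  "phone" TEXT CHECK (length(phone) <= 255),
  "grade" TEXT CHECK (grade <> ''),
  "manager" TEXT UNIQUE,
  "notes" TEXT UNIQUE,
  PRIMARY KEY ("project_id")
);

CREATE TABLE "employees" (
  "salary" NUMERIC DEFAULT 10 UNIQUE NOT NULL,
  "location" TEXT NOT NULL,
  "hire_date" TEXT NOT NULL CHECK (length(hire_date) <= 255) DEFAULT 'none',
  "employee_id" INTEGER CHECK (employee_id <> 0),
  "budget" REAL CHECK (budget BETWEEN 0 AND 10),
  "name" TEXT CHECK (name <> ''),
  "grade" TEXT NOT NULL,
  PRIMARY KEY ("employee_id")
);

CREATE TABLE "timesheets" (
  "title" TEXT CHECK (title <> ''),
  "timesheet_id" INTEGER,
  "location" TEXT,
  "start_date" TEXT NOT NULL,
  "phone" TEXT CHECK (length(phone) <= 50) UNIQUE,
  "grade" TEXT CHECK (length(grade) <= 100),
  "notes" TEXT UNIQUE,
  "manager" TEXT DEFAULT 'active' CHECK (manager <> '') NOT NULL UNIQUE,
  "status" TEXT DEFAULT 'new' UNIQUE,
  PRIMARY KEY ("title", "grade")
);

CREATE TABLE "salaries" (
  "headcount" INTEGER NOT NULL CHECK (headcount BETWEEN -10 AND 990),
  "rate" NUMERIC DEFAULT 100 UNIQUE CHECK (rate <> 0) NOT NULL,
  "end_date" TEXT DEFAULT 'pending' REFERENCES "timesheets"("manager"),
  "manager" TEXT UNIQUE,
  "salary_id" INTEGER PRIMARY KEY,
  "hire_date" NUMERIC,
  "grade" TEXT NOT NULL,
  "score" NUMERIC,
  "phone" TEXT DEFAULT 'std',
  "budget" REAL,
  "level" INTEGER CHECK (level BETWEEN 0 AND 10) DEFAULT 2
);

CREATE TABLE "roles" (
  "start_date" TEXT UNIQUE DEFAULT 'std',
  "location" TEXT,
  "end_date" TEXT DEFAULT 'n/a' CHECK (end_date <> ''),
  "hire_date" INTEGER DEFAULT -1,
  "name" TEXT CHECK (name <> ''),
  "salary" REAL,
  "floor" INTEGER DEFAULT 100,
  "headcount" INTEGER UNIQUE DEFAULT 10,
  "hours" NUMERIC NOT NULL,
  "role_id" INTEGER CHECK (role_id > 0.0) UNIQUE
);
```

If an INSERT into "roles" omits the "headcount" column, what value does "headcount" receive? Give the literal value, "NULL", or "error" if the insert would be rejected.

headcount has an explicit DEFAULT 10.
When the column is omitted from an INSERT, that default is used.

10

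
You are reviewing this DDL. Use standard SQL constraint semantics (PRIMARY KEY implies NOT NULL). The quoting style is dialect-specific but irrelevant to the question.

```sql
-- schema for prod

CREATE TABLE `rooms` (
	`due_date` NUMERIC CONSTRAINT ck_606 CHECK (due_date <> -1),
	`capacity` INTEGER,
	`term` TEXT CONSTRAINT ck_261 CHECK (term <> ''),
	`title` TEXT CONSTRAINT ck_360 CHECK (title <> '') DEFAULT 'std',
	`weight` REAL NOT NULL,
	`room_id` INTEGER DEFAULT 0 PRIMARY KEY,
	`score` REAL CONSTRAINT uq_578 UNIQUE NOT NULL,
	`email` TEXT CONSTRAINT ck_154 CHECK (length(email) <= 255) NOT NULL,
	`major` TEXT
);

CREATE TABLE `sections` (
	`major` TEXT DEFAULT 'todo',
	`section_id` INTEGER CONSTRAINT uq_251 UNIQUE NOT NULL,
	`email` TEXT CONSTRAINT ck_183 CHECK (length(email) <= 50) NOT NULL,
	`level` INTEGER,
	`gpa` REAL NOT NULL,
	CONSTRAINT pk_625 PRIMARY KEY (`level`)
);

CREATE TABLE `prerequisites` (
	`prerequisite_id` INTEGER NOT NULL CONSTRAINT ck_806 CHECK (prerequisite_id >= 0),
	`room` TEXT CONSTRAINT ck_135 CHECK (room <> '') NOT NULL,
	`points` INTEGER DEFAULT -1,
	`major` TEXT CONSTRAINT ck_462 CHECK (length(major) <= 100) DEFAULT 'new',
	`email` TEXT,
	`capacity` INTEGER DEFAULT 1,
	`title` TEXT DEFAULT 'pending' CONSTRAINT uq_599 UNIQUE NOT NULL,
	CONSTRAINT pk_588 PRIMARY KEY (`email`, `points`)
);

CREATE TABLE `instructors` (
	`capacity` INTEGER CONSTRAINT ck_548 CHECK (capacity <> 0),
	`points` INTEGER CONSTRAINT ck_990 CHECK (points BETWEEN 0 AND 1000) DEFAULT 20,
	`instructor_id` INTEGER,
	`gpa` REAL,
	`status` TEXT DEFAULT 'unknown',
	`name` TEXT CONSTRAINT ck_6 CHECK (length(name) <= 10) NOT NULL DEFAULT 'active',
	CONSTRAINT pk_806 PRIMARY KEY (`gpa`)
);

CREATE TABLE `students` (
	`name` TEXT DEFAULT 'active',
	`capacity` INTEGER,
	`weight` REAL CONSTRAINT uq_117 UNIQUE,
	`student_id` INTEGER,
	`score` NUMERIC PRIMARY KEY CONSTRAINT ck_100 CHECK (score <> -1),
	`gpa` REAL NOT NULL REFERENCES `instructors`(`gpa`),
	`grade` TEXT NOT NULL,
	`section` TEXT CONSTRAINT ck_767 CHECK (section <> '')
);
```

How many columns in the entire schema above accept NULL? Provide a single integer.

rooms: 5 nullable (due_date, capacity, term, title, major — PK (room_id) and explicit NOT NULL columns excluded).
sections: 1 nullable (major — PK (level) and explicit NOT NULL columns excluded).
prerequisites: 2 nullable (major, capacity — PK (email, points) and explicit NOT NULL columns excluded).
instructors: 4 nullable (capacity, points, instructor_id, status — PK (gpa) and explicit NOT NULL columns excluded).
students: 5 nullable (name, capacity, weight, student_id, section — PK (score) and explicit NOT NULL columns excluded).
Total: 5 + 1 + 2 + 4 + 5 = 17.

17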